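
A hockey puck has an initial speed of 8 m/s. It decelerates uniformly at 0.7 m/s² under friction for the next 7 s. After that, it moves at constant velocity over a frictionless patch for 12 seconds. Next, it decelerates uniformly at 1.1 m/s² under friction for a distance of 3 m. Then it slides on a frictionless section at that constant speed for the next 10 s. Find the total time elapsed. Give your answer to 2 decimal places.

Phase 1 (decelerating): v₀ = 8.00 m/s, a = -0.7 m/s².
v = v₀ + at = 8.00 + (-0.7)(7) = 3.10 m/s
Δx = v₀t + ½at² = 8.00·7 + 0.5·-0.7·7² = 38.9 m

Phase 2 (constant speed): v₀ = 3.10 m/s, a = 0 m/s².
v = v₀ + at = 3.10 + (0)(12) = 3.10 m/s
Δx = v₀t + ½at² = 3.10·12 + 0.5·0·12² = 37.2 m

Phase 3 (decelerating): v₀ = 3.10 m/s, a = -1.1 m/s².
v² = v₀² + 2aΔx = 3.10² + 2·-1.1·3 = 3.01 → v = 1.73 m/s
t = (v − v₀)/a = (1.73 − 3.10)/-1.1 = 1.24 s

Phase 4 (constant speed): v₀ = 1.73 m/s, a = 0 m/s².
v = v₀ + at = 1.73 + (0)(10) = 1.73 m/s
Δx = v₀t + ½at² = 1.73·10 + 0.5·0·10² = 17.3 m
Total time = 7.00 + 12.0 + 1.24 + 10.0 = 30.2 s

30.24 s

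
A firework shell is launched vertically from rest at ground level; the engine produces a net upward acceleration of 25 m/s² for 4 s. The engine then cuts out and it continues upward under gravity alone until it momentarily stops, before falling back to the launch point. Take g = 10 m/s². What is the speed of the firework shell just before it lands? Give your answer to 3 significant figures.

Phase 1 (powered ascent): v₀ = 0 m/s, a = 25 m/s².
v = v₀ + at = 0 + (25)(4) = 100 m/s
Δx = v₀t + ½at² = 0·4 + 0.5·25·4² = 200 m

Phase 2 (coasting upward): v₀ = 100 m/s, a = -10 m/s².
v = v₀ + at → t = (0 − 100) / -10 = 10.0 s
v² = v₀² + 2aΔx → Δx = (0² − 100²)/(2·-10) = 500 m

Phase 3 (free fall): v₀ = 0 m/s, a = -10 m/s².
Falls 700 m from rest: t = √(2·700/10) = 11.8 s; v = g·t = 118 m/s.
Impact speed = 118 m/s

118 m/s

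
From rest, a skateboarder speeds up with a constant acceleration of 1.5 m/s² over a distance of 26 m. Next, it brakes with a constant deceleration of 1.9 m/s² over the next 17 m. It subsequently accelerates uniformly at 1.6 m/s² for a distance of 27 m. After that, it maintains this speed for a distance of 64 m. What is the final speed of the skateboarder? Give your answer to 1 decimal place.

10.0 m/s

Phase 1 (accelerating): v₀ = 0 m/s, a = 1.5 m/s².
v² = v₀² + 2aΔx = 0² + 2·1.5·26 = 78.0 → v = 8.83 m/s
t = (v − v₀)/a = (8.83 − 0)/1.5 = 5.89 s

Phase 2 (decelerating): v₀ = 8.83 m/s, a = -1.9 m/s².
v² = v₀² + 2aΔx = 8.83² + 2·-1.9·17 = 13.4 → v = 3.66 m/s
t = (v − v₀)/a = (3.66 − 8.83)/-1.9 = 2.72 s

Phase 3 (accelerating): v₀ = 3.66 m/s, a = 1.6 m/s².
v² = v₀² + 2aΔx = 3.66² + 2·1.6·27 = 99.8 → v = 9.99 m/s
t = (v − v₀)/a = (9.99 − 3.66)/1.6 = 3.96 s

Phase 4 (constant speed): v₀ = 9.99 m/s, a = 0 m/s².
Constant speed: t = d/v = 64/9.99 = 6.41 s
Final speed = 9.99 m/s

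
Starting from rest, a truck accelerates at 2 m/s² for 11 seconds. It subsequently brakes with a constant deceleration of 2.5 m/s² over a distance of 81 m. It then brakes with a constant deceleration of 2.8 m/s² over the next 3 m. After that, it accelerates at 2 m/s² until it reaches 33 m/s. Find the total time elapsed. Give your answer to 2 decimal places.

29.16 s

Phase 1 (accelerating): v₀ = 0 m/s, a = 2 m/s².
v = v₀ + at = 0 + (2)(11) = 22.0 m/s
Δx = v₀t + ½at² = 0·11 + 0.5·2·11² = 121 m

Phase 2 (decelerating): v₀ = 22.0 m/s, a = -2.5 m/s².
v² = v₀² + 2aΔx = 22.0² + 2·-2.5·81 = 79.0 → v = 8.89 m/s
t = (v − v₀)/a = (8.89 − 22.0)/-2.5 = 5.24 s

Phase 3 (decelerating): v₀ = 8.89 m/s, a = -2.8 m/s².
v² = v₀² + 2aΔx = 8.89² + 2·-2.8·3 = 62.2 → v = 7.89 m/s
t = (v − v₀)/a = (7.89 − 8.89)/-2.8 = 0.358 s

Phase 4 (accelerating): v₀ = 7.89 m/s, a = 2 m/s².
v = v₀ + at → t = (33 − 7.89) / 2 = 12.6 s
v² = v₀² + 2aΔx → Δx = (33² − 7.89²)/(2·2) = 257 m
Total time = 11.0 + 5.24 + 0.358 + 12.6 = 29.2 s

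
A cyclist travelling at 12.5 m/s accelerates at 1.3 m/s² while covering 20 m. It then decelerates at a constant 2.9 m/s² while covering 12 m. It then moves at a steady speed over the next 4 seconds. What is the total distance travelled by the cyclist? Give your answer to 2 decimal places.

79.10 m

Phase 1 (accelerating): v₀ = 12.5 m/s, a = 1.3 m/s².
v² = v₀² + 2aΔx = 12.5² + 2·1.3·20 = 208 → v = 14.4 m/s
t = (v − v₀)/a = (14.4 − 12.5)/1.3 = 1.49 s

Phase 2 (decelerating): v₀ = 14.4 m/s, a = -2.9 m/s².
v² = v₀² + 2aΔx = 14.4² + 2·-2.9·12 = 139 → v = 11.8 m/s
t = (v − v₀)/a = (11.8 − 14.4)/-2.9 = 0.916 s

Phase 3 (constant speed): v₀ = 11.8 m/s, a = 0 m/s².
v = v₀ + at = 11.8 + (0)(4) = 11.8 m/s
Δx = v₀t + ½at² = 11.8·4 + 0.5·0·4² = 47.1 m
Total distance = 20.0 + 12.0 + 47.1 = 79.1 m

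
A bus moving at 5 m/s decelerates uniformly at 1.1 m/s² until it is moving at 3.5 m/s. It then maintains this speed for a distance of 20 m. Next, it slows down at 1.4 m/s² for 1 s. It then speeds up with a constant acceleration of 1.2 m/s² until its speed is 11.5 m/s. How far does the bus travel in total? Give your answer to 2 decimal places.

81.86 m

Phase 1 (decelerating): v₀ = 5.00 m/s, a = -1.1 m/s².
v = v₀ + at → t = (3.5 − 5.00) / -1.1 = 1.36 s
v² = v₀² + 2aΔx → Δx = (3.5² − 5.00²)/(2·-1.1) = 5.80 m

Phase 2 (constant speed): v₀ = 3.50 m/s, a = 0 m/s².
Constant speed: t = d/v = 20/3.50 = 5.71 s

Phase 3 (decelerating): v₀ = 3.50 m/s, a = -1.4 m/s².
v = v₀ + at = 3.50 + (-1.4)(1) = 2.10 m/s
Δx = v₀t + ½at² = 3.50·1 + 0.5·-1.4·1² = 2.80 m

Phase 4 (accelerating): v₀ = 2.10 m/s, a = 1.2 m/s².
v = v₀ + at → t = (11.5 − 2.10) / 1.2 = 7.83 s
v² = v₀² + 2aΔx → Δx = (11.5² − 2.10²)/(2·1.2) = 53.3 m
Total distance = 5.80 + 20.0 + 2.80 + 53.3 = 81.9 m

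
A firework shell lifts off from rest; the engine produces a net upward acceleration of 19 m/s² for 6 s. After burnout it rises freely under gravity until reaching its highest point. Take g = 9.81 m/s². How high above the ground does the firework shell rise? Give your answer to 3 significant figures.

Phase 1 (powered ascent): v₀ = 0 m/s, a = 19 m/s².
v = v₀ + at = 0 + (19)(6) = 114 m/s
Δx = v₀t + ½at² = 0·6 + 0.5·19·6² = 342 m

Phase 2 (coasting upward): v₀ = 114 m/s, a = -9.81 m/s².
v = v₀ + at → t = (0 − 114) / -9.81 = 11.6 s
v² = v₀² + 2aΔx → Δx = (0² − 114²)/(2·-9.81) = 662 m
Maximum height = 342 + 662 = 1000 m

1000 m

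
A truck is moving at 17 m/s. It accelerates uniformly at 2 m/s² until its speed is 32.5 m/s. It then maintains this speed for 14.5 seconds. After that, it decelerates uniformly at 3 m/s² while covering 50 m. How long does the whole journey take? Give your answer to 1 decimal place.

23.9 s

Phase 1 (accelerating): v₀ = 17.0 m/s, a = 2 m/s².
v = v₀ + at → t = (32.5 − 17.0) / 2 = 7.75 s
v² = v₀² + 2aΔx → Δx = (32.5² − 17.0²)/(2·2) = 192 m

Phase 2 (constant speed): v₀ = 32.5 m/s, a = 0 m/s².
v = v₀ + at = 32.5 + (0)(14.5) = 32.5 m/s
Δx = v₀t + ½at² = 32.5·14.5 + 0.5·0·14.5² = 471 m

Phase 3 (decelerating): v₀ = 32.5 m/s, a = -3 m/s².
v² = v₀² + 2aΔx = 32.5² + 2·-3·50 = 756 → v = 27.5 m/s
t = (v − v₀)/a = (27.5 − 32.5)/-3 = 1.67 s
Total time = 7.75 + 14.5 + 1.67 = 23.9 s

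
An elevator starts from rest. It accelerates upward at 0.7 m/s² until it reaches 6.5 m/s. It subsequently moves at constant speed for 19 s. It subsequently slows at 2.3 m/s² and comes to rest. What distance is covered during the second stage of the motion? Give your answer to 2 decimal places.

Phase 1 (accelerating): v₀ = 0 m/s, a = 0.7 m/s².
v = v₀ + at → t = (6.5 − 0) / 0.7 = 9.29 s
v² = v₀² + 2aΔx → Δx = (6.5² − 0²)/(2·0.7) = 30.2 m

Phase 2 (constant speed): v₀ = 6.50 m/s, a = 0 m/s².
v = v₀ + at = 6.50 + (0)(19) = 6.50 m/s
Δx = v₀t + ½at² = 6.50·19 + 0.5·0·19² = 124 m
Distance in phase 2 = 124 m

123.50 m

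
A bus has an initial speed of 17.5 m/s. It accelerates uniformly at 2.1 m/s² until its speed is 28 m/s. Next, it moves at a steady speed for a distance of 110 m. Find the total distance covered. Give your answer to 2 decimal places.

223.75 m

Phase 1 (accelerating): v₀ = 17.5 m/s, a = 2.1 m/s².
v = v₀ + at → t = (28 − 17.5) / 2.1 = 5.00 s
v² = v₀² + 2aΔx → Δx = (28² − 17.5²)/(2·2.1) = 114 m

Phase 2 (constant speed): v₀ = 28.0 m/s, a = 0 m/s².
Constant speed: t = d/v = 110/28.0 = 3.93 s
Total distance = 114 + 110 = 224 m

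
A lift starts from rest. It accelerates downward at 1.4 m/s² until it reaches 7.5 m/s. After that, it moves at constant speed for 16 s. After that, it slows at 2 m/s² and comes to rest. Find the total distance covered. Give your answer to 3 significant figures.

Phase 1 (accelerating): v₀ = 0 m/s, a = 1.4 m/s².
v = v₀ + at → t = (7.5 − 0) / 1.4 = 5.36 s
v² = v₀² + 2aΔx → Δx = (7.5² − 0²)/(2·1.4) = 20.1 m

Phase 2 (constant speed): v₀ = 7.50 m/s, a = 0 m/s².
v = v₀ + at = 7.50 + (0)(16) = 7.50 m/s
Δx = v₀t + ½at² = 7.50·16 + 0.5·0·16² = 120 m

Phase 3 (decelerating): v₀ = 7.50 m/s, a = -2 m/s².
v = v₀ + at → t = (0 − 7.50) / -2 = 3.75 s
v² = v₀² + 2aΔx → Δx = (0² − 7.50²)/(2·-2) = 14.1 m
Total distance = 20.1 + 120 + 14.1 = 154 m

154 m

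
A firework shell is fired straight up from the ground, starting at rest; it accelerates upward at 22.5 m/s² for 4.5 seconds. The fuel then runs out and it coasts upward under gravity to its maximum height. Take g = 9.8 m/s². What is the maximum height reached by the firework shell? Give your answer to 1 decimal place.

750.9 m

Phase 1 (powered ascent): v₀ = 0 m/s, a = 22.5 m/s².
v = v₀ + at = 0 + (22.5)(4.5) = 101 m/s
Δx = v₀t + ½at² = 0·4.5 + 0.5·22.5·4.5² = 228 m

Phase 2 (coasting upward): v₀ = 101 m/s, a = -9.8 m/s².
v = v₀ + at → t = (0 − 101) / -9.8 = 10.3 s
v² = v₀² + 2aΔx → Δx = (0² − 101²)/(2·-9.8) = 523 m
Maximum height = 228 + 523 = 751 m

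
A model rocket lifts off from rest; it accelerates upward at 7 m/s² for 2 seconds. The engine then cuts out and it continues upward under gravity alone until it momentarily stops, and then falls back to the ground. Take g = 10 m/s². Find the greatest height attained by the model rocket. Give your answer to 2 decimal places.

23.80 m

Phase 1 (powered ascent): v₀ = 0 m/s, a = 7 m/s².
v = v₀ + at = 0 + (7)(2) = 14.0 m/s
Δx = v₀t + ½at² = 0·2 + 0.5·7·2² = 14.0 m

Phase 2 (coasting upward): v₀ = 14.0 m/s, a = -10 m/s².
v = v₀ + at → t = (0 − 14.0) / -10 = 1.40 s
v² = v₀² + 2aΔx → Δx = (0² − 14.0²)/(2·-10) = 9.80 m
Maximum height = 14.0 + 9.80 = 23.8 m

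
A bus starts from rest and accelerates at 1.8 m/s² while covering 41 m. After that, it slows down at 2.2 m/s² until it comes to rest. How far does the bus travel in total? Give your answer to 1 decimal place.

74.5 m

Phase 1 (accelerating): v₀ = 0 m/s, a = 1.8 m/s².
v² = v₀² + 2aΔx = 0² + 2·1.8·41 = 148 → v = 12.1 m/s
t = (v − v₀)/a = (12.1 − 0)/1.8 = 6.75 s

Phase 2 (decelerating): v₀ = 12.1 m/s, a = -2.2 m/s².
v = v₀ + at → t = (0 − 12.1) / -2.2 = 5.52 s
v² = v₀² + 2aΔx → Δx = (0² − 12.1²)/(2·-2.2) = 33.5 m
Total distance = 41.0 + 33.5 = 74.5 m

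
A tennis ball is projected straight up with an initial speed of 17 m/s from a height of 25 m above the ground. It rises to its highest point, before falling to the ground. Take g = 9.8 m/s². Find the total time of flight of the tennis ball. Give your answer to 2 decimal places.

Phase 1 (rising): v₀ = 17.0 m/s, a = -9.8 m/s².
v = v₀ + at → t = (0 − 17.0) / -9.8 = 1.73 s
v² = v₀² + 2aΔx → Δx = (0² − 17.0²)/(2·-9.8) = 14.7 m

Phase 2 (falling): v₀ = 0 m/s, a = -9.8 m/s².
Falls 39.7 m from rest: t = √(2·39.7/9.8) = 2.85 s; v = g·t = 27.9 m/s.
Total time = 1.73 + 2.85 = 4.58 s

4.58 s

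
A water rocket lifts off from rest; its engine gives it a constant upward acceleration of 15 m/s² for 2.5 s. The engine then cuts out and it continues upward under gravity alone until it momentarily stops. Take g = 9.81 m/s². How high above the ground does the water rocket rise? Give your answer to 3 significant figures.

Phase 1 (powered ascent): v₀ = 0 m/s, a = 15 m/s².
v = v₀ + at = 0 + (15)(2.5) = 37.5 m/s
Δx = v₀t + ½at² = 0·2.5 + 0.5·15·2.5² = 46.9 m

Phase 2 (coasting upward): v₀ = 37.5 m/s, a = -9.81 m/s².
v = v₀ + at → t = (0 − 37.5) / -9.81 = 3.82 s
v² = v₀² + 2aΔx → Δx = (0² − 37.5²)/(2·-9.81) = 71.7 m
Maximum height = 46.9 + 71.7 = 119 m

119 m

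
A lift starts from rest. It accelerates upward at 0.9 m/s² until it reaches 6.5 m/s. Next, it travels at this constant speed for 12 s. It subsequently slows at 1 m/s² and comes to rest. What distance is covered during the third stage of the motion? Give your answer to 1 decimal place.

21.1 m

Phase 1 (accelerating): v₀ = 0 m/s, a = 0.9 m/s².
v = v₀ + at → t = (6.5 − 0) / 0.9 = 7.22 s
v² = v₀² + 2aΔx → Δx = (6.5² − 0²)/(2·0.9) = 23.5 m

Phase 2 (constant speed): v₀ = 6.50 m/s, a = 0 m/s².
v = v₀ + at = 6.50 + (0)(12) = 6.50 m/s
Δx = v₀t + ½at² = 6.50·12 + 0.5·0·12² = 78.0 m

Phase 3 (decelerating): v₀ = 6.50 m/s, a = -1 m/s².
v = v₀ + at → t = (0 − 6.50) / -1 = 6.50 s
v² = v₀² + 2aΔx → Δx = (0² − 6.50²)/(2·-1) = 21.1 m
Distance in phase 3 = 21.1 m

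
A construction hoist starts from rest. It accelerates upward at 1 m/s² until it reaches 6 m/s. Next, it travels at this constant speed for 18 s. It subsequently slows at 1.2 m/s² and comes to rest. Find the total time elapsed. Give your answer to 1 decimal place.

29.0 s

Phase 1 (accelerating): v₀ = 0 m/s, a = 1 m/s².
v = v₀ + at → t = (6 − 0) / 1 = 6.00 s
v² = v₀² + 2aΔx → Δx = (6² − 0²)/(2·1) = 18.0 m

Phase 2 (constant speed): v₀ = 6.00 m/s, a = 0 m/s².
v = v₀ + at = 6.00 + (0)(18) = 6.00 m/s
Δx = v₀t + ½at² = 6.00·18 + 0.5·0·18² = 108 m

Phase 3 (decelerating): v₀ = 6.00 m/s, a = -1.2 m/s².
v = v₀ + at → t = (0 − 6.00) / -1.2 = 5.00 s
v² = v₀² + 2aΔx → Δx = (0² − 6.00²)/(2·-1.2) = 15.0 m
Total time = 6.00 + 18.0 + 5.00 = 29.0 s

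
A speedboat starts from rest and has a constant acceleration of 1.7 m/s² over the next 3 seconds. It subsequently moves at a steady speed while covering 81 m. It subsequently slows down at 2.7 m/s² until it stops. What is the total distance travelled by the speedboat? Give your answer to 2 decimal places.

Phase 1 (accelerating): v₀ = 0 m/s, a = 1.7 m/s².
v = v₀ + at = 0 + (1.7)(3) = 5.10 m/s
Δx = v₀t + ½at² = 0·3 + 0.5·1.7·3² = 7.65 m

Phase 2 (constant speed): v₀ = 5.10 m/s, a = 0 m/s².
Constant speed: t = d/v = 81/5.10 = 15.9 s

Phase 3 (decelerating): v₀ = 5.10 m/s, a = -2.7 m/s².
v = v₀ + at → t = (0 − 5.10) / -2.7 = 1.89 s
v² = v₀² + 2aΔx → Δx = (0² − 5.10²)/(2·-2.7) = 4.82 m
Total distance = 7.65 + 81.0 + 4.82 = 93.5 m

93.47 m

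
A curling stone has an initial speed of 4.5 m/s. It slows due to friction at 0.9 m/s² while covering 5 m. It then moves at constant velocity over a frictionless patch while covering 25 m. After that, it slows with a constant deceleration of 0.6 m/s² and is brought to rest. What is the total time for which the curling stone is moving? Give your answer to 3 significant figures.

Phase 1 (decelerating): v₀ = 4.50 m/s, a = -0.9 m/s².
v² = v₀² + 2aΔx = 4.50² + 2·-0.9·5 = 11.2 → v = 3.35 m/s
t = (v − v₀)/a = (3.35 − 4.50)/-0.9 = 1.27 s

Phase 2 (constant speed): v₀ = 3.35 m/s, a = 0 m/s².
Constant speed: t = d/v = 25/3.35 = 7.45 s

Phase 3 (decelerating): v₀ = 3.35 m/s, a = -0.6 m/s².
v = v₀ + at → t = (0 − 3.35) / -0.6 = 5.59 s
v² = v₀² + 2aΔx → Δx = (0² − 3.35²)/(2·-0.6) = 9.38 m
Total time = 1.27 + 7.45 + 5.59 = 14.3 s

14.3 s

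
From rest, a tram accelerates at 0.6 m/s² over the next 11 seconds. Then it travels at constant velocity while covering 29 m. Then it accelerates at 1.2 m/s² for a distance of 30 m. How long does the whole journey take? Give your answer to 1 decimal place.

Phase 1 (accelerating): v₀ = 0 m/s, a = 0.6 m/s².
v = v₀ + at = 0 + (0.6)(11) = 6.60 m/s
Δx = v₀t + ½at² = 0·11 + 0.5·0.6·11² = 36.3 m

Phase 2 (constant speed): v₀ = 6.60 m/s, a = 0 m/s².
Constant speed: t = d/v = 29/6.60 = 4.39 s

Phase 3 (accelerating): v₀ = 6.60 m/s, a = 1.2 m/s².
v² = v₀² + 2aΔx = 6.60² + 2·1.2·30 = 116 → v = 10.7 m/s
t = (v − v₀)/a = (10.7 − 6.60)/1.2 = 3.46 s
Total time = 11.0 + 4.39 + 3.46 = 18.9 s

18.9 s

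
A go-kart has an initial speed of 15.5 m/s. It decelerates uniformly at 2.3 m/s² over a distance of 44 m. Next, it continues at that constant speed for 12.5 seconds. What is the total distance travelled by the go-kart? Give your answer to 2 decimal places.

Phase 1 (decelerating): v₀ = 15.5 m/s, a = -2.3 m/s².
v² = v₀² + 2aΔx = 15.5² + 2·-2.3·44 = 37.9 → v = 6.15 m/s
t = (v − v₀)/a = (6.15 − 15.5)/-2.3 = 4.06 s

Phase 2 (constant speed): v₀ = 6.15 m/s, a = 0 m/s².
v = v₀ + at = 6.15 + (0)(12.5) = 6.15 m/s
Δx = v₀t + ½at² = 6.15·12.5 + 0.5·0·12.5² = 76.9 m
Total distance = 44.0 + 76.9 = 121 m

120.90 m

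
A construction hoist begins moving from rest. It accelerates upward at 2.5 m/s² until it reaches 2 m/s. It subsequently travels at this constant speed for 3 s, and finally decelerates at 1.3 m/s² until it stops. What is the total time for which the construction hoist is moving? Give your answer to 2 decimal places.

5.34 s

Phase 1 (accelerating): v₀ = 0 m/s, a = 2.5 m/s².
v = v₀ + at → t = (2 − 0) / 2.5 = 0.800 s
v² = v₀² + 2aΔx → Δx = (2² − 0²)/(2·2.5) = 0.800 m

Phase 2 (constant speed): v₀ = 2.00 m/s, a = 0 m/s².
v = v₀ + at = 2.00 + (0)(3) = 2.00 m/s
Δx = v₀t + ½at² = 2.00·3 + 0.5·0·3² = 6.00 m

Phase 3 (decelerating): v₀ = 2.00 m/s, a = -1.3 m/s².
v = v₀ + at → t = (0 − 2.00) / -1.3 = 1.54 s
v² = v₀² + 2aΔx → Δx = (0² − 2.00²)/(2·-1.3) = 1.54 m
Total time = 0.800 + 3.00 + 1.54 = 5.34 s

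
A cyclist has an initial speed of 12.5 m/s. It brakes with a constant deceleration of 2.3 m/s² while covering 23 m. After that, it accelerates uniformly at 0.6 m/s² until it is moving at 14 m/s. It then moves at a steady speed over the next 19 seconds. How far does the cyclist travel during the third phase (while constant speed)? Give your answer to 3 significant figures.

266 m

Phase 1 (decelerating): v₀ = 12.5 m/s, a = -2.3 m/s².
v² = v₀² + 2aΔx = 12.5² + 2·-2.3·23 = 50.5 → v = 7.10 m/s
t = (v − v₀)/a = (7.10 − 12.5)/-2.3 = 2.35 s

Phase 2 (accelerating): v₀ = 7.10 m/s, a = 0.6 m/s².
v = v₀ + at → t = (14 − 7.10) / 0.6 = 11.5 s
v² = v₀² + 2aΔx → Δx = (14² − 7.10²)/(2·0.6) = 121 m

Phase 3 (constant speed): v₀ = 14.0 m/s, a = 0 m/s².
v = v₀ + at = 14.0 + (0)(19) = 14.0 m/s
Δx = v₀t + ½at² = 14.0·19 + 0.5·0·19² = 266 m
Distance in phase 3 = 266 m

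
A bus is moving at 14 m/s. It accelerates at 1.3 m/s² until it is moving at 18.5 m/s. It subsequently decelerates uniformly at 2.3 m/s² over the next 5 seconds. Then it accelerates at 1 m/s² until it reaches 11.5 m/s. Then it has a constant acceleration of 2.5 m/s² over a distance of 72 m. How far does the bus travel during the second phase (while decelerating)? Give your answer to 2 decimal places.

Phase 1 (accelerating): v₀ = 14.0 m/s, a = 1.3 m/s².
v = v₀ + at → t = (18.5 − 14.0) / 1.3 = 3.46 s
v² = v₀² + 2aΔx → Δx = (18.5² − 14.0²)/(2·1.3) = 56.2 m

Phase 2 (decelerating): v₀ = 18.5 m/s, a = -2.3 m/s².
v = v₀ + at = 18.5 + (-2.3)(5) = 7.00 m/s
Δx = v₀t + ½at² = 18.5·5 + 0.5·-2.3·5² = 63.8 m
Distance in phase 2 = 63.8 m

63.75 m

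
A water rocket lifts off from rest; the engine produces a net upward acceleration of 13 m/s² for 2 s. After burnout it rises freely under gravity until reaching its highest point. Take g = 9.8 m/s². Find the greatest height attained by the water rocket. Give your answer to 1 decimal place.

60.5 m

Phase 1 (powered ascent): v₀ = 0 m/s, a = 13 m/s².
v = v₀ + at = 0 + (13)(2) = 26.0 m/s
Δx = v₀t + ½at² = 0·2 + 0.5·13·2² = 26.0 m

Phase 2 (coasting upward): v₀ = 26.0 m/s, a = -9.8 m/s².
v = v₀ + at → t = (0 − 26.0) / -9.8 = 2.65 s
v² = v₀² + 2aΔx → Δx = (0² − 26.0²)/(2·-9.8) = 34.5 m
Maximum height = 26.0 + 34.5 = 60.5 m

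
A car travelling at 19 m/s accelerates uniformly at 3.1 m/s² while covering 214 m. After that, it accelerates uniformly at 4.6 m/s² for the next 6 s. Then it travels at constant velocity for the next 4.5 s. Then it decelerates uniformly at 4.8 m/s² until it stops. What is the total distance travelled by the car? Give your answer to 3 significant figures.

1340 m

Phase 1 (accelerating): v₀ = 19.0 m/s, a = 3.1 m/s².
v² = v₀² + 2aΔx = 19.0² + 2·3.1·214 = 1690 → v = 41.1 m/s
t = (v − v₀)/a = (41.1 − 19.0)/3.1 = 7.12 s

Phase 2 (accelerating): v₀ = 41.1 m/s, a = 4.6 m/s².
v = v₀ + at = 41.1 + (4.6)(6) = 68.7 m/s
Δx = v₀t + ½at² = 41.1·6 + 0.5·4.6·6² = 329 m

Phase 3 (constant speed): v₀ = 68.7 m/s, a = 0 m/s².
v = v₀ + at = 68.7 + (0)(4.5) = 68.7 m/s
Δx = v₀t + ½at² = 68.7·4.5 + 0.5·0·4.5² = 309 m

Phase 4 (decelerating): v₀ = 68.7 m/s, a = -4.8 m/s².
v = v₀ + at → t = (0 − 68.7) / -4.8 = 14.3 s
v² = v₀² + 2aΔx → Δx = (0² − 68.7²)/(2·-4.8) = 491 m
Total distance = 214 + 329 + 309 + 491 = 1340 m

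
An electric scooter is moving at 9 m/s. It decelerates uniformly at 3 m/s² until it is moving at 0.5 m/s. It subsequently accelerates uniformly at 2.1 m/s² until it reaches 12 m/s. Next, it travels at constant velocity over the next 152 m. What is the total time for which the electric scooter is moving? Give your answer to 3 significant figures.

Phase 1 (decelerating): v₀ = 9.00 m/s, a = -3 m/s².
v = v₀ + at → t = (0.5 − 9.00) / -3 = 2.83 s
v² = v₀² + 2aΔx → Δx = (0.5² − 9.00²)/(2·-3) = 13.5 m

Phase 2 (accelerating): v₀ = 0.500 m/s, a = 2.1 m/s².
v = v₀ + at → t = (12 − 0.500) / 2.1 = 5.48 s
v² = v₀² + 2aΔx → Δx = (12² − 0.500²)/(2·2.1) = 34.2 m

Phase 3 (constant speed): v₀ = 12.0 m/s, a = 0 m/s².
Constant speed: t = d/v = 152/12.0 = 12.7 s
Total time = 2.83 + 5.48 + 12.7 = 21.0 s

21.0 s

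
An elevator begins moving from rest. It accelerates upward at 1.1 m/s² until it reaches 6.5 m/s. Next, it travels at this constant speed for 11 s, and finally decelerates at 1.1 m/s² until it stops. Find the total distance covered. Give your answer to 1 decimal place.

Phase 1 (accelerating): v₀ = 0 m/s, a = 1.1 m/s².
v = v₀ + at → t = (6.5 − 0) / 1.1 = 5.91 s
v² = v₀² + 2aΔx → Δx = (6.5² − 0²)/(2·1.1) = 19.2 m

Phase 2 (constant speed): v₀ = 6.50 m/s, a = 0 m/s².
v = v₀ + at = 6.50 + (0)(11) = 6.50 m/s
Δx = v₀t + ½at² = 6.50·11 + 0.5·0·11² = 71.5 m

Phase 3 (decelerating): v₀ = 6.50 m/s, a = -1.1 m/s².
v = v₀ + at → t = (0 − 6.50) / -1.1 = 5.91 s
v² = v₀² + 2aΔx → Δx = (0² − 6.50²)/(2·-1.1) = 19.2 m
Total distance = 19.2 + 71.5 + 19.2 = 110 m

109.9 m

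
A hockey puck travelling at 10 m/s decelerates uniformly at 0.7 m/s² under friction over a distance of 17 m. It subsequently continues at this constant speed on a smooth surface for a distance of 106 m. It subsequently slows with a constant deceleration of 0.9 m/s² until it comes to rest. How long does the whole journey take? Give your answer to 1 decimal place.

23.7 s

Phase 1 (decelerating): v₀ = 10.0 m/s, a = -0.7 m/s².
v² = v₀² + 2aΔx = 10.0² + 2·-0.7·17 = 76.2 → v = 8.73 m/s
t = (v − v₀)/a = (8.73 − 10.0)/-0.7 = 1.82 s

Phase 2 (constant speed): v₀ = 8.73 m/s, a = 0 m/s².
Constant speed: t = d/v = 106/8.73 = 12.1 s

Phase 3 (decelerating): v₀ = 8.73 m/s, a = -0.9 m/s².
v = v₀ + at → t = (0 − 8.73) / -0.9 = 9.70 s
v² = v₀² + 2aΔx → Δx = (0² − 8.73²)/(2·-0.9) = 42.3 m
Total time = 1.82 + 12.1 + 9.70 = 23.7 s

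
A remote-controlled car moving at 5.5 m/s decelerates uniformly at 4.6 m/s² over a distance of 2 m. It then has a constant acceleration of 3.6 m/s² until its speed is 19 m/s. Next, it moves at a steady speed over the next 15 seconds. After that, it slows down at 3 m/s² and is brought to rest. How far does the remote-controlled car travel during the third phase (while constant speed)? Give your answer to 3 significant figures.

Phase 1 (decelerating): v₀ = 5.50 m/s, a = -4.6 m/s².
v² = v₀² + 2aΔx = 5.50² + 2·-4.6·2 = 11.9 → v = 3.44 m/s
t = (v − v₀)/a = (3.44 − 5.50)/-4.6 = 0.447 s

Phase 2 (accelerating): v₀ = 3.44 m/s, a = 3.6 m/s².
v = v₀ + at → t = (19 − 3.44) / 3.6 = 4.32 s
v² = v₀² + 2aΔx → Δx = (19² − 3.44²)/(2·3.6) = 48.5 m

Phase 3 (constant speed): v₀ = 19.0 m/s, a = 0 m/s².
v = v₀ + at = 19.0 + (0)(15) = 19.0 m/s
Δx = v₀t + ½at² = 19.0·15 + 0.5·0·15² = 285 m
Distance in phase 3 = 285 m

285 m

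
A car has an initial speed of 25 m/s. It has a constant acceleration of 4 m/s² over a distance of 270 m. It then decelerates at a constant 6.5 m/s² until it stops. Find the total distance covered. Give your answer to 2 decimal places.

484.23 m

Phase 1 (accelerating): v₀ = 25.0 m/s, a = 4 m/s².
v² = v₀² + 2aΔx = 25.0² + 2·4·270 = 2780 → v = 52.8 m/s
t = (v − v₀)/a = (52.8 − 25.0)/4 = 6.94 s

Phase 2 (decelerating): v₀ = 52.8 m/s, a = -6.5 m/s².
v = v₀ + at → t = (0 − 52.8) / -6.5 = 8.12 s
v² = v₀² + 2aΔx → Δx = (0² − 52.8²)/(2·-6.5) = 214 m
Total distance = 270 + 214 = 484 m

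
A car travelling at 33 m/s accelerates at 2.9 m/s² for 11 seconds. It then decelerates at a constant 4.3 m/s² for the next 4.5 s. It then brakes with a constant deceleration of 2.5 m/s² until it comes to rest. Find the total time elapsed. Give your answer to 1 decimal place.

Phase 1 (accelerating): v₀ = 33.0 m/s, a = 2.9 m/s².
v = v₀ + at = 33.0 + (2.9)(11) = 64.9 m/s
Δx = v₀t + ½at² = 33.0·11 + 0.5·2.9·11² = 538 m

Phase 2 (decelerating): v₀ = 64.9 m/s, a = -4.3 m/s².
v = v₀ + at = 64.9 + (-4.3)(4.5) = 45.6 m/s
Δx = v₀t + ½at² = 64.9·4.5 + 0.5·-4.3·4.5² = 249 m

Phase 3 (decelerating): v₀ = 45.6 m/s, a = -2.5 m/s².
v = v₀ + at → t = (0 − 45.6) / -2.5 = 18.2 s
v² = v₀² + 2aΔx → Δx = (0² − 45.6²)/(2·-2.5) = 415 m
Total time = 11.0 + 4.50 + 18.2 = 33.7 s

33.7 s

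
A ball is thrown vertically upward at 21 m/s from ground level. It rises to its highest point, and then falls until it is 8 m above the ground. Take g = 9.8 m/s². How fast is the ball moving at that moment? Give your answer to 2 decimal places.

16.86 m/s

Phase 1 (rising): v₀ = 21.0 m/s, a = -9.8 m/s².
v = v₀ + at → t = (0 − 21.0) / -9.8 = 2.14 s
v² = v₀² + 2aΔx → Δx = (0² − 21.0²)/(2·-9.8) = 22.5 m

Phase 2 (falling): v₀ = 0 m/s, a = -9.8 m/s².
Falls 14.5 m from rest: t = √(2·14.5/9.8) = 1.72 s; v = g·t = 16.9 m/s.
Final speed = 16.9 m/s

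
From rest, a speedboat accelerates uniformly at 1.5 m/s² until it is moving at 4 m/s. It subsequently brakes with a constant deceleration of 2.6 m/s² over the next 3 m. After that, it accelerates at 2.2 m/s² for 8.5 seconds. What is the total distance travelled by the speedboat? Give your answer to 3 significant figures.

Phase 1 (accelerating): v₀ = 0 m/s, a = 1.5 m/s².
v = v₀ + at → t = (4 − 0) / 1.5 = 2.67 s
v² = v₀² + 2aΔx → Δx = (4² − 0²)/(2·1.5) = 5.33 m

Phase 2 (decelerating): v₀ = 4.00 m/s, a = -2.6 m/s².
v² = v₀² + 2aΔx = 4.00² + 2·-2.6·3 = 0.400 → v = 0.632 m/s
t = (v − v₀)/a = (0.632 − 4.00)/-2.6 = 1.30 s

Phase 3 (accelerating): v₀ = 0.632 m/s, a = 2.2 m/s².
v = v₀ + at = 0.632 + (2.2)(8.5) = 19.3 m/s
Δx = v₀t + ½at² = 0.632·8.5 + 0.5·2.2·8.5² = 84.9 m
Total distance = 5.33 + 3.00 + 84.9 = 93.2 m

93.2 m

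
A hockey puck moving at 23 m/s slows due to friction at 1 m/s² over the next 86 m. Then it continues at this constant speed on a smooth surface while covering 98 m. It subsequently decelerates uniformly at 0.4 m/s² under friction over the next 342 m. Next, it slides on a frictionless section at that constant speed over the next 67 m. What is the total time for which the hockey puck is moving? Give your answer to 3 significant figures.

41.0 s

Phase 1 (decelerating): v₀ = 23.0 m/s, a = -1 m/s².
v² = v₀² + 2aΔx = 23.0² + 2·-1·86 = 357 → v = 18.9 m/s
t = (v − v₀)/a = (18.9 − 23.0)/-1 = 4.11 s

Phase 2 (constant speed): v₀ = 18.9 m/s, a = 0 m/s².
Constant speed: t = d/v = 98/18.9 = 5.19 s

Phase 3 (decelerating): v₀ = 18.9 m/s, a = -0.4 m/s².
v² = v₀² + 2aΔx = 18.9² + 2·-0.4·342 = 83.4 → v = 9.13 m/s
t = (v − v₀)/a = (9.13 − 18.9)/-0.4 = 24.4 s

Phase 4 (constant speed): v₀ = 9.13 m/s, a = 0 m/s².
Constant speed: t = d/v = 67/9.13 = 7.34 s
Total time = 4.11 + 5.19 + 24.4 + 7.34 = 41.0 s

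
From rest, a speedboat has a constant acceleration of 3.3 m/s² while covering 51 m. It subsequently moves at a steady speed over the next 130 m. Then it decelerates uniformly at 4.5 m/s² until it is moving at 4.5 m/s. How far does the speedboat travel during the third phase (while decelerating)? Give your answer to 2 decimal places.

35.15 m

Phase 1 (accelerating): v₀ = 0 m/s, a = 3.3 m/s².
v² = v₀² + 2aΔx = 0² + 2·3.3·51 = 337 → v = 18.3 m/s
t = (v − v₀)/a = (18.3 − 0)/3.3 = 5.56 s

Phase 2 (constant speed): v₀ = 18.3 m/s, a = 0 m/s².
Constant speed: t = d/v = 130/18.3 = 7.09 s

Phase 3 (decelerating): v₀ = 18.3 m/s, a = -4.5 m/s².
v = v₀ + at → t = (4.5 − 18.3) / -4.5 = 3.08 s
v² = v₀² + 2aΔx → Δx = (4.5² − 18.3²)/(2·-4.5) = 35.1 m
Distance in phase 3 = 35.1 m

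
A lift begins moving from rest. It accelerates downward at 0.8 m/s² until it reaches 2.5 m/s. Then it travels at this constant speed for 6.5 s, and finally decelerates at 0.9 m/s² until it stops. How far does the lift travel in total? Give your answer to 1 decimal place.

Phase 1 (accelerating): v₀ = 0 m/s, a = 0.8 m/s².
v = v₀ + at → t = (2.5 − 0) / 0.8 = 3.12 s
v² = v₀² + 2aΔx → Δx = (2.5² − 0²)/(2·0.8) = 3.91 m

Phase 2 (constant speed): v₀ = 2.50 m/s, a = 0 m/s².
v = v₀ + at = 2.50 + (0)(6.5) = 2.50 m/s
Δx = v₀t + ½at² = 2.50·6.5 + 0.5·0·6.5² = 16.2 m

Phase 3 (decelerating): v₀ = 2.50 m/s, a = -0.9 m/s².
v = v₀ + at → t = (0 − 2.50) / -0.9 = 2.78 s
v² = v₀² + 2aΔx → Δx = (0² − 2.50²)/(2·-0.9) = 3.47 m
Total distance = 3.91 + 16.2 + 3.47 = 23.6 m

23.6 m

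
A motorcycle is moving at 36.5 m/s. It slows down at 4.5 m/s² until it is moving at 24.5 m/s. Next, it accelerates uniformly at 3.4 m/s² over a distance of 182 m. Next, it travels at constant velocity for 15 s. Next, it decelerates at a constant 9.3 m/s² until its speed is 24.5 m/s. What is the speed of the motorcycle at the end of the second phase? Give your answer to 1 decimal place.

Phase 1 (decelerating): v₀ = 36.5 m/s, a = -4.5 m/s².
v = v₀ + at → t = (24.5 − 36.5) / -4.5 = 2.67 s
v² = v₀² + 2aΔx → Δx = (24.5² − 36.5²)/(2·-4.5) = 81.3 m

Phase 2 (accelerating): v₀ = 24.5 m/s, a = 3.4 m/s².
v² = v₀² + 2aΔx = 24.5² + 2·3.4·182 = 1840 → v = 42.9 m/s
t = (v − v₀)/a = (42.9 − 24.5)/3.4 = 5.40 s
Speed at end of phase 2 = 42.9 m/s

42.9 m/s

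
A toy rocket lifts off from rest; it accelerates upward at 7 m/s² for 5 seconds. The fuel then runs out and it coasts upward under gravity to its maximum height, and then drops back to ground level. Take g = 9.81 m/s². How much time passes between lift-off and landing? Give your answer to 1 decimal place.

Phase 1 (powered ascent): v₀ = 0 m/s, a = 7 m/s².
v = v₀ + at = 0 + (7)(5) = 35.0 m/s
Δx = v₀t + ½at² = 0·5 + 0.5·7·5² = 87.5 m

Phase 2 (coasting upward): v₀ = 35.0 m/s, a = -9.81 m/s².
v = v₀ + at → t = (0 − 35.0) / -9.81 = 3.57 s
v² = v₀² + 2aΔx → Δx = (0² − 35.0²)/(2·-9.81) = 62.4 m

Phase 3 (free fall): v₀ = 0 m/s, a = -9.81 m/s².
Falls 150 m from rest: t = √(2·150/9.81) = 5.53 s; v = g·t = 54.2 m/s.
Total time = 5.00 + 3.57 + 5.53 = 14.1 s

14.1 s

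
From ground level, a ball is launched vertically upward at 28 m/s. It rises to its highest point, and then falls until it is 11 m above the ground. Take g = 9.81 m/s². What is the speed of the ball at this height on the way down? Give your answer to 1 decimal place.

23.8 m/s

Phase 1 (rising): v₀ = 28.0 m/s, a = -9.81 m/s².
v = v₀ + at → t = (0 − 28.0) / -9.81 = 2.85 s
v² = v₀² + 2aΔx → Δx = (0² − 28.0²)/(2·-9.81) = 40.0 m

Phase 2 (falling): v₀ = 0 m/s, a = -9.81 m/s².
Falls 29.0 m from rest: t = √(2·29.0/9.81) = 2.43 s; v = g·t = 23.8 m/s.
Final speed = 23.8 m/s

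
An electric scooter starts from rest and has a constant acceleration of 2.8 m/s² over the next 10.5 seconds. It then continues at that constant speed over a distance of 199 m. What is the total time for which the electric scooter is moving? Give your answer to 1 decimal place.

Phase 1 (accelerating): v₀ = 0 m/s, a = 2.8 m/s².
v = v₀ + at = 0 + (2.8)(10.5) = 29.4 m/s
Δx = v₀t + ½at² = 0·10.5 + 0.5·2.8·10.5² = 154 m

Phase 2 (constant speed): v₀ = 29.4 m/s, a = 0 m/s².
Constant speed: t = d/v = 199/29.4 = 6.77 s
Total time = 10.5 + 6.77 = 17.3 s

17.3 s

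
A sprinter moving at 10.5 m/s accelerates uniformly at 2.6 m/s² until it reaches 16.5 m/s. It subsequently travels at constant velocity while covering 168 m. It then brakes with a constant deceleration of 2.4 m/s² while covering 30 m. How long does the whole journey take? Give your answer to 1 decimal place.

14.6 s

Phase 1 (accelerating): v₀ = 10.5 m/s, a = 2.6 m/s².
v = v₀ + at → t = (16.5 − 10.5) / 2.6 = 2.31 s
v² = v₀² + 2aΔx → Δx = (16.5² − 10.5²)/(2·2.6) = 31.2 m

Phase 2 (constant speed): v₀ = 16.5 m/s, a = 0 m/s².
Constant speed: t = d/v = 168/16.5 = 10.2 s

Phase 3 (decelerating): v₀ = 16.5 m/s, a = -2.4 m/s².
v² = v₀² + 2aΔx = 16.5² + 2·-2.4·30 = 128 → v = 11.3 m/s
t = (v − v₀)/a = (11.3 − 16.5)/-2.4 = 2.16 s
Total time = 2.31 + 10.2 + 2.16 = 14.6 s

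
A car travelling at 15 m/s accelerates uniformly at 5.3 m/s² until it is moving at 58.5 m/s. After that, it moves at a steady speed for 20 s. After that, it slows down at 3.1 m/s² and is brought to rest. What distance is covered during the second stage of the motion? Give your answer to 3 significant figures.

Phase 1 (accelerating): v₀ = 15.0 m/s, a = 5.3 m/s².
v = v₀ + at → t = (58.5 − 15.0) / 5.3 = 8.21 s
v² = v₀² + 2aΔx → Δx = (58.5² − 15.0²)/(2·5.3) = 302 m

Phase 2 (constant speed): v₀ = 58.5 m/s, a = 0 m/s².
v = v₀ + at = 58.5 + (0)(20) = 58.5 m/s
Δx = v₀t + ½at² = 58.5·20 + 0.5·0·20² = 1170 m
Distance in phase 2 = 1170 m

1170 m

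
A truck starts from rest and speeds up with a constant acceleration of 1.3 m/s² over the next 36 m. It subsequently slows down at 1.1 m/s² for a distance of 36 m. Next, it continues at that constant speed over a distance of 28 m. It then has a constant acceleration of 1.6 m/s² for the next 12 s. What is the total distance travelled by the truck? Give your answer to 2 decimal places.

260.74 m

Phase 1 (accelerating): v₀ = 0 m/s, a = 1.3 m/s².
v² = v₀² + 2aΔx = 0² + 2·1.3·36 = 93.6 → v = 9.67 m/s
t = (v − v₀)/a = (9.67 − 0)/1.3 = 7.44 s

Phase 2 (decelerating): v₀ = 9.67 m/s, a = -1.1 m/s².
v² = v₀² + 2aΔx = 9.67² + 2·-1.1·36 = 14.4 → v = 3.79 m/s
t = (v − v₀)/a = (3.79 − 9.67)/-1.1 = 5.35 s

Phase 3 (constant speed): v₀ = 3.79 m/s, a = 0 m/s².
Constant speed: t = d/v = 28/3.79 = 7.38 s

Phase 4 (accelerating): v₀ = 3.79 m/s, a = 1.6 m/s².
v = v₀ + at = 3.79 + (1.6)(12) = 23.0 m/s
Δx = v₀t + ½at² = 3.79·12 + 0.5·1.6·12² = 161 m
Total distance = 36.0 + 36.0 + 28.0 + 161 = 261 m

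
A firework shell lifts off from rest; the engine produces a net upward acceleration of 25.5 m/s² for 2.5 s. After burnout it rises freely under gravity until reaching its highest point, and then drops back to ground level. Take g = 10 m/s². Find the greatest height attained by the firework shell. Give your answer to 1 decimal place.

282.9 m

Phase 1 (powered ascent): v₀ = 0 m/s, a = 25.5 m/s².
v = v₀ + at = 0 + (25.5)(2.5) = 63.8 m/s
Δx = v₀t + ½at² = 0·2.5 + 0.5·25.5·2.5² = 79.7 m

Phase 2 (coasting upward): v₀ = 63.8 m/s, a = -10 m/s².
v = v₀ + at → t = (0 − 63.8) / -10 = 6.38 s
v² = v₀² + 2aΔx → Δx = (0² − 63.8²)/(2·-10) = 203 m
Maximum height = 79.7 + 203 = 283 m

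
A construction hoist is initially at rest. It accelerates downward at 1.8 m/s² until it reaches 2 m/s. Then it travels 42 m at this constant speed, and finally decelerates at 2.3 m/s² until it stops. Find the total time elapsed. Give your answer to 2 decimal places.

22.98 s

Phase 1 (accelerating): v₀ = 0 m/s, a = 1.8 m/s².
v = v₀ + at → t = (2 − 0) / 1.8 = 1.11 s
v² = v₀² + 2aΔx → Δx = (2² − 0²)/(2·1.8) = 1.11 m

Phase 2 (constant speed): v₀ = 2.00 m/s, a = 0 m/s².
Constant speed: t = d/v = 42/2.00 = 21.0 s

Phase 3 (decelerating): v₀ = 2.00 m/s, a = -2.3 m/s².
v = v₀ + at → t = (0 − 2.00) / -2.3 = 0.870 s
v² = v₀² + 2aΔx → Δx = (0² − 2.00²)/(2·-2.3) = 0.870 m
Total time = 1.11 + 21.0 + 0.870 = 23.0 s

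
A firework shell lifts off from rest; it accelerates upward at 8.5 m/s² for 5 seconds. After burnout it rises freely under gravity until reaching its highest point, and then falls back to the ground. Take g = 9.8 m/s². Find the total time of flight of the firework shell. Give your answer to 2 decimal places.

15.70 s

Phase 1 (powered ascent): v₀ = 0 m/s, a = 8.5 m/s².
v = v₀ + at = 0 + (8.5)(5) = 42.5 m/s
Δx = v₀t + ½at² = 0·5 + 0.5·8.5·5² = 106 m

Phase 2 (coasting upward): v₀ = 42.5 m/s, a = -9.8 m/s².
v = v₀ + at → t = (0 − 42.5) / -9.8 = 4.34 s
v² = v₀² + 2aΔx → Δx = (0² − 42.5²)/(2·-9.8) = 92.2 m

Phase 3 (free fall): v₀ = 0 m/s, a = -9.8 m/s².
Falls 198 m from rest: t = √(2·198/9.8) = 6.36 s; v = g·t = 62.4 m/s.
Total time = 5.00 + 4.34 + 6.36 = 15.7 s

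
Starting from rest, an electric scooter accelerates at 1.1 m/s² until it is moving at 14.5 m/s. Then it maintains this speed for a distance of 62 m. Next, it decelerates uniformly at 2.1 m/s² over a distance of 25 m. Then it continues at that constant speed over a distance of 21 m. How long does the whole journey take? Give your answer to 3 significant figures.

21.5 s

Phase 1 (accelerating): v₀ = 0 m/s, a = 1.1 m/s².
v = v₀ + at → t = (14.5 − 0) / 1.1 = 13.2 s
v² = v₀² + 2aΔx → Δx = (14.5² − 0²)/(2·1.1) = 95.6 m

Phase 2 (constant speed): v₀ = 14.5 m/s, a = 0 m/s².
Constant speed: t = d/v = 62/14.5 = 4.28 s

Phase 3 (decelerating): v₀ = 14.5 m/s, a = -2.1 m/s².
v² = v₀² + 2aΔx = 14.5² + 2·-2.1·25 = 105 → v = 10.3 m/s
t = (v − v₀)/a = (10.3 − 14.5)/-2.1 = 2.02 s

Phase 4 (constant speed): v₀ = 10.3 m/s, a = 0 m/s².
Constant speed: t = d/v = 21/10.3 = 2.05 s
Total time = 13.2 + 4.28 + 2.02 + 2.05 = 21.5 s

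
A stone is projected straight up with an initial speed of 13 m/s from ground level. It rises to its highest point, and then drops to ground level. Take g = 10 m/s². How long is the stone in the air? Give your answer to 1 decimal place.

2.6 s

Phase 1 (rising): v₀ = 13.0 m/s, a = -10 m/s².
v = v₀ + at → t = (0 − 13.0) / -10 = 1.30 s
v² = v₀² + 2aΔx → Δx = (0² − 13.0²)/(2·-10) = 8.45 m

Phase 2 (falling): v₀ = 0 m/s, a = -10 m/s².
Falls 8.45 m from rest: t = √(2·8.45/10) = 1.30 s; v = g·t = 13.0 m/s.
Total time = 1.30 + 1.30 = 2.60 s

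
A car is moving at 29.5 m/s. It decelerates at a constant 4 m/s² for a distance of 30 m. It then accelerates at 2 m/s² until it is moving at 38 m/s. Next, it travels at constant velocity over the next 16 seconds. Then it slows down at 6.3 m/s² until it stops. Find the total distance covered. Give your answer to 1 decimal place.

956.0 m

Phase 1 (decelerating): v₀ = 29.5 m/s, a = -4 m/s².
v² = v₀² + 2aΔx = 29.5² + 2·-4·30 = 630 → v = 25.1 m/s
t = (v − v₀)/a = (25.1 − 29.5)/-4 = 1.10 s

Phase 2 (accelerating): v₀ = 25.1 m/s, a = 2 m/s².
v = v₀ + at → t = (38 − 25.1) / 2 = 6.45 s
v² = v₀² + 2aΔx → Δx = (38² − 25.1²)/(2·2) = 203 m

Phase 3 (constant speed): v₀ = 38.0 m/s, a = 0 m/s².
v = v₀ + at = 38.0 + (0)(16) = 38.0 m/s
Δx = v₀t + ½at² = 38.0·16 + 0.5·0·16² = 608 m

Phase 4 (decelerating): v₀ = 38.0 m/s, a = -6.3 m/s².
v = v₀ + at → t = (0 − 38.0) / -6.3 = 6.03 s
v² = v₀² + 2aΔx → Δx = (0² − 38.0²)/(2·-6.3) = 115 m
Total distance = 30.0 + 203 + 608 + 115 = 956 m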